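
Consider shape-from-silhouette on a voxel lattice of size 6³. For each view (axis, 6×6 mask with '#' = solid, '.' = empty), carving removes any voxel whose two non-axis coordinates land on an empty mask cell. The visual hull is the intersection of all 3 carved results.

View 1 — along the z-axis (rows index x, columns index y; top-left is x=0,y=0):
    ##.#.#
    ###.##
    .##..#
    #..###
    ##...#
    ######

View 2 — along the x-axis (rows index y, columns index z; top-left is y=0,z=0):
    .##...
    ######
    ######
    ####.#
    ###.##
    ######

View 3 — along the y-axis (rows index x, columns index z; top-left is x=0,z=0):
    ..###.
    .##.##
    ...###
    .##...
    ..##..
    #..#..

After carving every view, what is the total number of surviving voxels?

start: 6×6×6 = 216 voxels
[1] z-view keeps 25 columns → grid now 150
[2] x-view keeps 30 columns → grid now 124
[3] y-view keeps 16 columns → grid now 58

58 voxels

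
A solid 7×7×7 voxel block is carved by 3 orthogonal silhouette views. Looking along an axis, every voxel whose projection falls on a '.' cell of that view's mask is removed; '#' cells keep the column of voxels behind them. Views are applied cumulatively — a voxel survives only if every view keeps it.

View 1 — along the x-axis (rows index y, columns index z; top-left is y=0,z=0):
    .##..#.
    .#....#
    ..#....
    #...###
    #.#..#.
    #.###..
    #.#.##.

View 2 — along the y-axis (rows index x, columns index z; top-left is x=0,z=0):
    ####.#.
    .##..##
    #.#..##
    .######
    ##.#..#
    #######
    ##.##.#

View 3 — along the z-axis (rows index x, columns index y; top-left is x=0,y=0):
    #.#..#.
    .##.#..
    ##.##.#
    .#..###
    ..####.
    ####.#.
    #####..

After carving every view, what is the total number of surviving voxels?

full grid |V| = 343
  1. axis=0 (YZ plane), |mask|=21  ⇒  voxels=147
  2. axis=1 (XZ plane), |mask|=35  ⇒  voxels=103
  3. axis=2 (XY plane), |mask|=29  ⇒  voxels=60

voxel count = 60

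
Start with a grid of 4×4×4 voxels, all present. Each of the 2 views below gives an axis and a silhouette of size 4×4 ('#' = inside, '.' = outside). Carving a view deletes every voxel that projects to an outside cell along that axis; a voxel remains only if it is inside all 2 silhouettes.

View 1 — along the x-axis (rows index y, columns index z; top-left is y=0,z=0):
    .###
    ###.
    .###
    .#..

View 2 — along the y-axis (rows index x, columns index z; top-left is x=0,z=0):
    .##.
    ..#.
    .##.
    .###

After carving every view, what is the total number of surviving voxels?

26 voxels

before carving: 64 voxels (4×4×4)
V1 x: intersect with YZ mask (10 set) -- 40 left
V2 y: intersect with XZ mask (8 set) -- 26 left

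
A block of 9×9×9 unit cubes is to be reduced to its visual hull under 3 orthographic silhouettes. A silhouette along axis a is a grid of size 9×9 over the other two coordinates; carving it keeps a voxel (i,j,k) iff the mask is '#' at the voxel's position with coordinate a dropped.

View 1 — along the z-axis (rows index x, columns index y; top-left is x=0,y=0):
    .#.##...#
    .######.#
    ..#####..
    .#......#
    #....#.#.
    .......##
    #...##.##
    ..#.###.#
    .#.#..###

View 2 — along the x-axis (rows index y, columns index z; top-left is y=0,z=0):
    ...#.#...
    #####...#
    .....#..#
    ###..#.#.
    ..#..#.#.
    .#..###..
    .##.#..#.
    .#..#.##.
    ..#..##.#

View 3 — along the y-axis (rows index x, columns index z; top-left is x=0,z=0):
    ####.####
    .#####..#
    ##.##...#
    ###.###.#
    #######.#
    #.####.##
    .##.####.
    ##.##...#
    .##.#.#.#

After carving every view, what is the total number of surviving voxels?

start: 9×9×9 = 729 voxels
step 1: project along z, AND mask (38/81) → |grid| = 342
step 2: project along x, AND mask (34/81) → |grid| = 149
step 3: project along y, AND mask (57/81) → |grid| = 104

remaining voxels: 104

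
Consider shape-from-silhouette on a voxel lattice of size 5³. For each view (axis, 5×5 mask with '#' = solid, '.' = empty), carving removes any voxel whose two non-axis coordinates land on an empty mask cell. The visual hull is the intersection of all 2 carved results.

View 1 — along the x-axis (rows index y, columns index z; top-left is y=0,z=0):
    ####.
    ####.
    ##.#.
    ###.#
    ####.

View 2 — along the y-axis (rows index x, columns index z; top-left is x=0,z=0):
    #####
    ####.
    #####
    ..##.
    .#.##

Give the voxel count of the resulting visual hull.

full grid |V| = 125
after view 1 [x-axis, 19 of 25 cells solid] → remaining = 95
after view 2 [y-axis, 19 of 25 cells solid] → remaining = 74

74 voxels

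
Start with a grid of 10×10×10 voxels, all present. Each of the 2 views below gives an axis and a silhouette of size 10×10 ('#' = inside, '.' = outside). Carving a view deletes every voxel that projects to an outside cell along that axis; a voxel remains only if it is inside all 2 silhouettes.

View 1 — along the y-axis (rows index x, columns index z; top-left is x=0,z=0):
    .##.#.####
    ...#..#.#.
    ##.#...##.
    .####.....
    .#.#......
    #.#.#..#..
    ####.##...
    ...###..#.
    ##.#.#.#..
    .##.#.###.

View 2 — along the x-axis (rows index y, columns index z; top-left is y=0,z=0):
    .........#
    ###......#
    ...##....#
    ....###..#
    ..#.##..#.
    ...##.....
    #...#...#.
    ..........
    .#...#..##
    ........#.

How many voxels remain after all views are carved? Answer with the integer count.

full grid |V| = 1000
  1. axis=1 (XZ plane), |mask|=46  ⇒  voxels=460
  2. axis=0 (YZ plane), |mask|=26  ⇒  voxels=109

voxel count = 109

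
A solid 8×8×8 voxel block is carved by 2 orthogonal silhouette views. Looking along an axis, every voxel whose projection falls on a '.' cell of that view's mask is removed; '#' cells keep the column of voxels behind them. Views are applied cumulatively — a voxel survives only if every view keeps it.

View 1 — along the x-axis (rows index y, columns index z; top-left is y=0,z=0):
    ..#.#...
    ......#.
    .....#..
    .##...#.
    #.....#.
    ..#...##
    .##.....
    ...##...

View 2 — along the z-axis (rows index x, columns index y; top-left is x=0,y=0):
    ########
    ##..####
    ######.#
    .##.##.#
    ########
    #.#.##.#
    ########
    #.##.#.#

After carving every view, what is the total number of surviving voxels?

initial block: 8^3 = 512
carve view 1 (along x, YZ-mask fill 16/64): 128 voxels remain
carve view 2 (along z, XY-mask fill 52/64): 104 voxels remain

voxel count = 104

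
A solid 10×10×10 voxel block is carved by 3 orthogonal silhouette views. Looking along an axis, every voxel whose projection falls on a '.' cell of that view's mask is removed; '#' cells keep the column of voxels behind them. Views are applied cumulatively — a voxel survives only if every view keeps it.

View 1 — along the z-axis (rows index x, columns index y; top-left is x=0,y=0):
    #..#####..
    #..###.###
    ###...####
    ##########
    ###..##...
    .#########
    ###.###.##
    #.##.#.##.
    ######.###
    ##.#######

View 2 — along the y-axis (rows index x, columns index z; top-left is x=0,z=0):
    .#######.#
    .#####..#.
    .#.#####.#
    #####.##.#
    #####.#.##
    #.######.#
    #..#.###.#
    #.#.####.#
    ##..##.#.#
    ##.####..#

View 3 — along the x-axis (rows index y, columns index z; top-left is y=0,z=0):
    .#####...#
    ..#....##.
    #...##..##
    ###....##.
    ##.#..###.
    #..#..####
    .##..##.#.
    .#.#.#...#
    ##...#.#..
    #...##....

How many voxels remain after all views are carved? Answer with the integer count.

initial block: 10^3 = 1000
  1. axis=2 (XY plane), |mask|=76  ⇒  voxels=760
  2. axis=1 (XZ plane), |mask|=71  ⇒  voxels=538
  3. axis=0 (YZ plane), |mask|=47  ⇒  voxels=250

250 voxels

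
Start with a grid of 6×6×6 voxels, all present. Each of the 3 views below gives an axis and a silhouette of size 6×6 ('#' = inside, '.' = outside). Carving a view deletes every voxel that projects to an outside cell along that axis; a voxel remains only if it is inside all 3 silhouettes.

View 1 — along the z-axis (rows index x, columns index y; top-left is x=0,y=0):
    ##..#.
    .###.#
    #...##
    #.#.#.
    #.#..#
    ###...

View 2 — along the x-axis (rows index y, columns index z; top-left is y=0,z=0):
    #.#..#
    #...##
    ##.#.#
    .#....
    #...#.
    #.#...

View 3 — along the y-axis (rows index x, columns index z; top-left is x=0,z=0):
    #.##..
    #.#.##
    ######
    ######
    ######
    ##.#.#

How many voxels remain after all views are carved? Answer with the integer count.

start: 6×6×6 = 216 voxels
after view 1 [z-axis, 19 of 36 cells solid] → remaining = 114
after view 2 [x-axis, 15 of 36 cells solid] → remaining = 53
after view 3 [y-axis, 29 of 36 cells solid] → remaining = 44

44 voxels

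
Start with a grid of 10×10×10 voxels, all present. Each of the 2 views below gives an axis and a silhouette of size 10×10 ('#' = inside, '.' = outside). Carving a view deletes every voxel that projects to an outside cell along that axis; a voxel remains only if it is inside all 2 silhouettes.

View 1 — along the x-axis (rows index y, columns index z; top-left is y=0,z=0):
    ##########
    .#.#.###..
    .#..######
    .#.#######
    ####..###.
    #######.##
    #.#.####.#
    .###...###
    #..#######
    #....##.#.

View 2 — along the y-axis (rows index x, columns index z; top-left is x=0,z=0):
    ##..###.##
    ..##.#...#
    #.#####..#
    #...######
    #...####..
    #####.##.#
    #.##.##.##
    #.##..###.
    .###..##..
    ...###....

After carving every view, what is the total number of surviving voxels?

|visual hull| = 420

initial block: 10^3 = 1000
after view 1 [x-axis, 71 of 100 cells solid] → remaining = 710
after view 2 [y-axis, 59 of 100 cells solid] → remaining = 420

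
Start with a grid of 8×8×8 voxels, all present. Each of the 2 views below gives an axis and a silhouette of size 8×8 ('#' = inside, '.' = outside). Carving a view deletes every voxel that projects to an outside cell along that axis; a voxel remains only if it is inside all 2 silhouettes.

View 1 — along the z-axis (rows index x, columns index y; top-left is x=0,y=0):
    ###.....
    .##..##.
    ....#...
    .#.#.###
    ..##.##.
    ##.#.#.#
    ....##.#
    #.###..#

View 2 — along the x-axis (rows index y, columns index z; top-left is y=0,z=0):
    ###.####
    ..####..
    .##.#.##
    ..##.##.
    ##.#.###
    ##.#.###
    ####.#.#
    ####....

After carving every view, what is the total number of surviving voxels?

remaining voxels: 155

full grid |V| = 512
  1. axis=2 (XY plane), |mask|=30  ⇒  voxels=240
  2. axis=0 (YZ plane), |mask|=42  ⇒  voxels=155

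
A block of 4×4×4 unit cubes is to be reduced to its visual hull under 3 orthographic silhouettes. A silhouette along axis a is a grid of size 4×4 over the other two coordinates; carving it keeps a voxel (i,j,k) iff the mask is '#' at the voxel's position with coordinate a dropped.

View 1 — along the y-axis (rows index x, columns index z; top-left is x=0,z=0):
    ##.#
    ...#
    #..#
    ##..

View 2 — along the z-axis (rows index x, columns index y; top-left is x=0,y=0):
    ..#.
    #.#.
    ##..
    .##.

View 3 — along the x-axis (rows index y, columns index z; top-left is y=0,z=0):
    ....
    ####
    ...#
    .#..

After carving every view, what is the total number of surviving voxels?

initial block: 4^3 = 64
step 1: project along y, AND mask (8/16) → |grid| = 32
step 2: project along z, AND mask (7/16) → |grid| = 13
step 3: project along x, AND mask (6/16) → |grid| = 6

remaining voxels: 6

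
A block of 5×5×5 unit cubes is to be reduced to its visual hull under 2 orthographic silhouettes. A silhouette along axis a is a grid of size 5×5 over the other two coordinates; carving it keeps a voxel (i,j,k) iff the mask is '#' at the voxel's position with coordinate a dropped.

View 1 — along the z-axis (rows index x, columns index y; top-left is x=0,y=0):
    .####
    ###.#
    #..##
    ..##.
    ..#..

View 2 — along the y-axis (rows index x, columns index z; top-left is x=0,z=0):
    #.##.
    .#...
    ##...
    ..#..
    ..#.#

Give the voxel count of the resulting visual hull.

remaining voxels: 26

before carving: 125 voxels (5×5×5)
step 1: project along z, AND mask (14/25) → |grid| = 70
step 2: project along y, AND mask (9/25) → |grid| = 26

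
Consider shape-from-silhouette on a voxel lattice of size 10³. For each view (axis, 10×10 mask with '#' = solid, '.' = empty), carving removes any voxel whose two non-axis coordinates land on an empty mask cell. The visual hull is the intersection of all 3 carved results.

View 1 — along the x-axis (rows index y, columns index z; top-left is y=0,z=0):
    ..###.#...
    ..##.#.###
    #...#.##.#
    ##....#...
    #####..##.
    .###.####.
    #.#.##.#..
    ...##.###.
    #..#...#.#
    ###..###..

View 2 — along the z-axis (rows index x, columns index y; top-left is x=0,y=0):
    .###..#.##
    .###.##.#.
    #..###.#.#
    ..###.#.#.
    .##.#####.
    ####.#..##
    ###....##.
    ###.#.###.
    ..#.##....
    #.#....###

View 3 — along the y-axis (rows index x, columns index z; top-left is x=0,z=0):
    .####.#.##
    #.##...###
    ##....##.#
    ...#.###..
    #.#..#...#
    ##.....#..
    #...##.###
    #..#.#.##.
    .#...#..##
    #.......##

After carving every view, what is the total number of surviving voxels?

initial block: 10^3 = 1000
  1. axis=0 (YZ plane), |mask|=52  ⇒  voxels=520
  2. axis=2 (XY plane), |mask|=57  ⇒  voxels=292
  3. axis=1 (XZ plane), |mask|=47  ⇒  voxels=134

134 voxels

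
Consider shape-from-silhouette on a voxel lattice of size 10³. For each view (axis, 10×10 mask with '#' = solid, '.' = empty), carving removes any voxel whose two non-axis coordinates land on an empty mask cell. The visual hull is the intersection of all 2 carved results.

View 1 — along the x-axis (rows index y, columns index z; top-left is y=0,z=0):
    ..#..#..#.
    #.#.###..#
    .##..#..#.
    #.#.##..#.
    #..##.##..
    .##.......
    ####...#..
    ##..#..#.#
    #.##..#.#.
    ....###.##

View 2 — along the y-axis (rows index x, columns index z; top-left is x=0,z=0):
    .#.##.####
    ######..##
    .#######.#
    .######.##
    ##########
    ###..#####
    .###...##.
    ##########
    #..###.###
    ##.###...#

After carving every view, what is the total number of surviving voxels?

|visual hull| = 340

initial block: 10^3 = 1000
step 1: project along x, AND mask (45/100) → |grid| = 450
step 2: project along y, AND mask (77/100) → |grid| = 340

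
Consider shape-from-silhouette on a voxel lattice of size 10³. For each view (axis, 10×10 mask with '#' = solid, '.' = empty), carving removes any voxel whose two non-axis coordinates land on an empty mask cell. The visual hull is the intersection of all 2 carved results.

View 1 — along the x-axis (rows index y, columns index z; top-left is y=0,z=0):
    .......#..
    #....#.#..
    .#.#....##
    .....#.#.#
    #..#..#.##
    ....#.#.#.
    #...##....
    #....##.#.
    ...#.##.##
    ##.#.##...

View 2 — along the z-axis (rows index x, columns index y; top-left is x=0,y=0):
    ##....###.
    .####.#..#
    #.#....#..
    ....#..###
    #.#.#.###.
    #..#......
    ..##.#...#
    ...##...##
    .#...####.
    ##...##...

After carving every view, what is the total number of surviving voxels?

start: 10×10×10 = 1000 voxels
  1. axis=0 (YZ plane), |mask|=36  ⇒  voxels=360
  2. axis=2 (XY plane), |mask|=43  ⇒  voxels=154

remaining voxels: 154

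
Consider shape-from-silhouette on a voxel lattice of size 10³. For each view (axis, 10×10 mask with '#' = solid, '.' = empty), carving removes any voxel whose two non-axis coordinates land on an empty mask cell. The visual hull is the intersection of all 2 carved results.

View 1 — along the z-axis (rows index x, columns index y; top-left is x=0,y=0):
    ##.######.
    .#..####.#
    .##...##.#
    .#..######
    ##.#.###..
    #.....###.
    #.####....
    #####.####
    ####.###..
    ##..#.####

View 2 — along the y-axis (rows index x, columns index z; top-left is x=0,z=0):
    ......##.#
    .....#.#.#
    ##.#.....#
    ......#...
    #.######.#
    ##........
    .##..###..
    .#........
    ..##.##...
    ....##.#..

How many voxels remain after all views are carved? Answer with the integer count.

full grid |V| = 1000
  1. axis=2 (XY plane), |mask|=64  ⇒  voxels=640
  2. axis=1 (XZ plane), |mask|=34  ⇒  voxels=208

208 voxels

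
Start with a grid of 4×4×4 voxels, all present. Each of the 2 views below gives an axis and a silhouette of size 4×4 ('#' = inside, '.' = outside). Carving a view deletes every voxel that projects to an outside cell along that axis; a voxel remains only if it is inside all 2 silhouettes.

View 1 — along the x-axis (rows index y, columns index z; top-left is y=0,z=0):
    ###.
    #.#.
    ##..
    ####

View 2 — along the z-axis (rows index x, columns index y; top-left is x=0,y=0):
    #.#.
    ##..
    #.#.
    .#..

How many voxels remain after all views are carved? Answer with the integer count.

initial block: 4^3 = 64
V1 x: intersect with YZ mask (11 set) -- 44 left
V2 z: intersect with XY mask (7 set) -- 17 left

voxel count = 17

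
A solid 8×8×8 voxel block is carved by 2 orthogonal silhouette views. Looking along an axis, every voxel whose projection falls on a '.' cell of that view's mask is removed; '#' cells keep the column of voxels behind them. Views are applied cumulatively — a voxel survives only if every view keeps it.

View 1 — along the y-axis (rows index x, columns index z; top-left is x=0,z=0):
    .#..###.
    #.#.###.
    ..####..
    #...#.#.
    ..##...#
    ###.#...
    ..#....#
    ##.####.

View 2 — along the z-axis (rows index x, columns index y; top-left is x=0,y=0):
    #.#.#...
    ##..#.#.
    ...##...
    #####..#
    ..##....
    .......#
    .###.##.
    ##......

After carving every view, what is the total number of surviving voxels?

full grid |V| = 512
carve view 1 (along y, XZ-mask fill 31/64): 248 voxels remain
carve view 2 (along z, XY-mask fill 25/64): 90 voxels remain

90 voxels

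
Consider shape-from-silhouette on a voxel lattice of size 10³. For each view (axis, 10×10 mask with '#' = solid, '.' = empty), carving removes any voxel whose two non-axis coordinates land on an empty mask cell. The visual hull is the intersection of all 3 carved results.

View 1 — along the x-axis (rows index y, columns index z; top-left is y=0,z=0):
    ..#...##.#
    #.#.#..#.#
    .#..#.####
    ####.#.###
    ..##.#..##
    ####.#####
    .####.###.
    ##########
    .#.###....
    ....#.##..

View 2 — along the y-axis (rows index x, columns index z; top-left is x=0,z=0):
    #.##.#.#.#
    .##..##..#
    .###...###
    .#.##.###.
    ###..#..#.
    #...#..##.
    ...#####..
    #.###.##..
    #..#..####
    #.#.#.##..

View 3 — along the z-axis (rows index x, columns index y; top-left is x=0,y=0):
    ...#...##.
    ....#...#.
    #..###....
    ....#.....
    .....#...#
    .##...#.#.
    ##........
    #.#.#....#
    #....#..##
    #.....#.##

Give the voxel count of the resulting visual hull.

initial block: 10^3 = 1000
[1] x-view keeps 61 columns → grid now 610
[2] y-view keeps 54 columns → grid now 334
[3] z-view keeps 30 columns → grid now 93

voxel count = 93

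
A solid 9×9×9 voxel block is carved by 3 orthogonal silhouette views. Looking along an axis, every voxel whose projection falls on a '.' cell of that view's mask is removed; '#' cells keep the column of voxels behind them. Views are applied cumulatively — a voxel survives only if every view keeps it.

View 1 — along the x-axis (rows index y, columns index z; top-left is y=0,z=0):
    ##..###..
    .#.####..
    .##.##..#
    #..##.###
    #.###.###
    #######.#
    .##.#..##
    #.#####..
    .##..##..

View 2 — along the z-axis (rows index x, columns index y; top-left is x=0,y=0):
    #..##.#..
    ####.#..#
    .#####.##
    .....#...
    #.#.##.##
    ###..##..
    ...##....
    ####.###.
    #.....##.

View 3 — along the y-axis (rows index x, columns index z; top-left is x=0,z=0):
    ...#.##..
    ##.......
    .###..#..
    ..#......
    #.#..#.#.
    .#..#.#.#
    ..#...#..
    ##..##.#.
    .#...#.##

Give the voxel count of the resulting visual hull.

|visual hull| = 98

initial block: 9^3 = 729
[1] x-view keeps 51 columns → grid now 459
[2] z-view keeps 41 columns → grid now 237
[3] y-view keeps 29 columns → grid now 98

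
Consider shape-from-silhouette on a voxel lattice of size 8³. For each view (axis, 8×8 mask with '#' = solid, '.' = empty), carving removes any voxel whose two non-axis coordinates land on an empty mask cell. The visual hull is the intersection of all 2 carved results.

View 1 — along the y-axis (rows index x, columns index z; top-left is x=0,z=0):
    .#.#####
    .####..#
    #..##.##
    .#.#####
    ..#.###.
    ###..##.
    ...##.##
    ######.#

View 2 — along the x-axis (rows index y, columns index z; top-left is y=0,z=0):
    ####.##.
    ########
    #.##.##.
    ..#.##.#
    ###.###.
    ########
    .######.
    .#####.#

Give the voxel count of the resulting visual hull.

full grid |V| = 512
step 1: project along y, AND mask (42/64) → |grid| = 336
step 2: project along x, AND mask (49/64) → |grid| = 255

voxel count = 255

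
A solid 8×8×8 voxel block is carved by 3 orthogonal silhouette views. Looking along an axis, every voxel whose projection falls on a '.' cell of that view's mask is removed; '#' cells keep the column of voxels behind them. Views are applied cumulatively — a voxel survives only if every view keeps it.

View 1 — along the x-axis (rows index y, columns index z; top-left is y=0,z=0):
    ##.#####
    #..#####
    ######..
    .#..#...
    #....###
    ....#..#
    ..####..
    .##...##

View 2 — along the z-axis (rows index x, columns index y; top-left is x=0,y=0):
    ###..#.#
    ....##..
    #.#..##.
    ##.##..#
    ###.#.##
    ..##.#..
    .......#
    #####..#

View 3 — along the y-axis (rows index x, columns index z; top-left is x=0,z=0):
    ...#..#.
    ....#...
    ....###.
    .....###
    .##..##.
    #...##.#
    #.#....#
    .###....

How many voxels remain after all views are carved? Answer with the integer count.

|visual hull| = 58

full grid |V| = 512
after view 1 [x-axis, 35 of 64 cells solid] → remaining = 280
after view 2 [z-axis, 32 of 64 cells solid] → remaining = 147
after view 3 [y-axis, 23 of 64 cells solid] → remaining = 58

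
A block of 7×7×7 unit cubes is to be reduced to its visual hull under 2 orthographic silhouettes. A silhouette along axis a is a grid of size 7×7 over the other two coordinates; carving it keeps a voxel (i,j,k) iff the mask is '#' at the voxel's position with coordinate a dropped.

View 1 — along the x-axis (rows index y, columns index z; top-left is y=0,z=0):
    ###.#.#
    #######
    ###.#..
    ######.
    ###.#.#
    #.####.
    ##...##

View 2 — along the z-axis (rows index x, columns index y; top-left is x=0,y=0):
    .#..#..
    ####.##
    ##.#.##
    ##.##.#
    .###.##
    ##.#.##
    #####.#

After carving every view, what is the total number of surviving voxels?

181 voxels

before carving: 343 voxels (7×7×7)
after view 1 [x-axis, 36 of 49 cells solid] → remaining = 252
after view 2 [z-axis, 34 of 49 cells solid] → remaining = 181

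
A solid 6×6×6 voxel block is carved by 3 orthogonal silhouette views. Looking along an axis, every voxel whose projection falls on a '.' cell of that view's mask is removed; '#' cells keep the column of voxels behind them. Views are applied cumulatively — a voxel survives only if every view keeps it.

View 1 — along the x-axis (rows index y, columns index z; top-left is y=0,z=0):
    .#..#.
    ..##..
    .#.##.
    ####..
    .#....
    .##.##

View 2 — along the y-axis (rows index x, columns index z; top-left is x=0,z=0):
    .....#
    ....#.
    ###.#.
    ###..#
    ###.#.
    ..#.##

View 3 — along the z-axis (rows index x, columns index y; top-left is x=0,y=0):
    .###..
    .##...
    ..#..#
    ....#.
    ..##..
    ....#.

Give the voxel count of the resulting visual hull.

voxel count = 12

full grid |V| = 216
  1. axis=0 (YZ plane), |mask|=16  ⇒  voxels=96
  2. axis=1 (XZ plane), |mask|=17  ⇒  voxels=45
  3. axis=2 (XY plane), |mask|=11  ⇒  voxels=12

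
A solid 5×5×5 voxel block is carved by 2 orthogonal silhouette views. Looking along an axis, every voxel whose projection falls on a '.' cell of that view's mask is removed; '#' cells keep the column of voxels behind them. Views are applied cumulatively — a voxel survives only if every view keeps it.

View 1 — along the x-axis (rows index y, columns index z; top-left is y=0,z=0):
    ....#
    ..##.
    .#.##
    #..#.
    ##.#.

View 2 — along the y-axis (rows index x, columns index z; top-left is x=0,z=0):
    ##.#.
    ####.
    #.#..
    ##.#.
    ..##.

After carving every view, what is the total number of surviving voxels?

|visual hull| = 33

full grid |V| = 125
step 1: project along x, AND mask (11/25) → |grid| = 55
step 2: project along y, AND mask (14/25) → |grid| = 33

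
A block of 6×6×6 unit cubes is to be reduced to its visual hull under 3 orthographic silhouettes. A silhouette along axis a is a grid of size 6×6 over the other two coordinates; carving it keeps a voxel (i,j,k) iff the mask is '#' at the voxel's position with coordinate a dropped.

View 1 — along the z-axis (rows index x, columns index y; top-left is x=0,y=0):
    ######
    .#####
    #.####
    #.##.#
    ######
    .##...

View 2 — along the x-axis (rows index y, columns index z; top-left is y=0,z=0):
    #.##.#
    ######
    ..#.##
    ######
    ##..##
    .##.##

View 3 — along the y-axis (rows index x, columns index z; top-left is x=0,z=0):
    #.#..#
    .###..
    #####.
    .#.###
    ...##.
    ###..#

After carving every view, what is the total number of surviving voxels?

before carving: 216 voxels (6×6×6)
carve view 1 (along z, XY-mask fill 28/36): 168 voxels remain
carve view 2 (along x, YZ-mask fill 27/36): 124 voxels remain
carve view 3 (along y, XZ-mask fill 21/36): 66 voxels remain

|visual hull| = 66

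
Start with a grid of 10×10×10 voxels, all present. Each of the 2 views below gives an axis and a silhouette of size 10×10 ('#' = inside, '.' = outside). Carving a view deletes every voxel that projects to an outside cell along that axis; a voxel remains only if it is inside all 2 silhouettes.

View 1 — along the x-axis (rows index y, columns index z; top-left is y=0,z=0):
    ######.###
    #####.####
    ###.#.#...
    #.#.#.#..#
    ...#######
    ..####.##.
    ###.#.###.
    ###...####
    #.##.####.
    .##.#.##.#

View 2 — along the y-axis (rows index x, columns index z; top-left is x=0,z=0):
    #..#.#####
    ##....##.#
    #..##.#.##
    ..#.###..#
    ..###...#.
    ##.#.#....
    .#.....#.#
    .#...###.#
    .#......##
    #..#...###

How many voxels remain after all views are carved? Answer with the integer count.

before carving: 1000 voxels (10×10×10)
after view 1 [x-axis, 68 of 100 cells solid] → remaining = 680
after view 2 [y-axis, 47 of 100 cells solid] → remaining = 311

|visual hull| = 311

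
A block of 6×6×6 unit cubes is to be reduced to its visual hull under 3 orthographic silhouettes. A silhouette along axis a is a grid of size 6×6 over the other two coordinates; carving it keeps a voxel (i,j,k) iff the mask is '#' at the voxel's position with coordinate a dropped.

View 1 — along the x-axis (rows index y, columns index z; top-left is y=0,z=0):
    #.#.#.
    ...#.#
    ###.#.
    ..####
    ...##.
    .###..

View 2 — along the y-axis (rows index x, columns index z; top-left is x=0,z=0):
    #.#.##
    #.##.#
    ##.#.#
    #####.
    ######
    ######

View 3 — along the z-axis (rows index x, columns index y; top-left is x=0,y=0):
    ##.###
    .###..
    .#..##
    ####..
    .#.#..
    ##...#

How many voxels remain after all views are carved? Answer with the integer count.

remaining voxels: 46

initial block: 6^3 = 216
V1 x: intersect with YZ mask (18 set) -- 108 left
V2 y: intersect with XZ mask (29 set) -- 86 left
V3 z: intersect with XY mask (20 set) -- 46 left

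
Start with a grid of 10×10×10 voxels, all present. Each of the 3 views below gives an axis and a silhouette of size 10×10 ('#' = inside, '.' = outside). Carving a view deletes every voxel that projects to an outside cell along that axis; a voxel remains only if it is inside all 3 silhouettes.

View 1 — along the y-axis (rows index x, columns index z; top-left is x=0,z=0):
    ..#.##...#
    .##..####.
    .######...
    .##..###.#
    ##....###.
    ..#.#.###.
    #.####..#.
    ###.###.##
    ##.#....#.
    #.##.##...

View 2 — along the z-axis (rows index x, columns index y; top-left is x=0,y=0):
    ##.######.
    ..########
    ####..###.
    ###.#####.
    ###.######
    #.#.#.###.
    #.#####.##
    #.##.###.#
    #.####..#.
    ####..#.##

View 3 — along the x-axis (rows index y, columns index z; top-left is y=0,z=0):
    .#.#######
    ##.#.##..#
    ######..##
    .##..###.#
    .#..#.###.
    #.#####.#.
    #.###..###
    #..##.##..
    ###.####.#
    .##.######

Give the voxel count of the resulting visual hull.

|visual hull| = 276

full grid |V| = 1000
carve view 1 (along y, XZ-mask fill 55/100): 550 voxels remain
carve view 2 (along z, XY-mask fill 74/100): 408 voxels remain
carve view 3 (along x, YZ-mask fill 68/100): 276 voxels remain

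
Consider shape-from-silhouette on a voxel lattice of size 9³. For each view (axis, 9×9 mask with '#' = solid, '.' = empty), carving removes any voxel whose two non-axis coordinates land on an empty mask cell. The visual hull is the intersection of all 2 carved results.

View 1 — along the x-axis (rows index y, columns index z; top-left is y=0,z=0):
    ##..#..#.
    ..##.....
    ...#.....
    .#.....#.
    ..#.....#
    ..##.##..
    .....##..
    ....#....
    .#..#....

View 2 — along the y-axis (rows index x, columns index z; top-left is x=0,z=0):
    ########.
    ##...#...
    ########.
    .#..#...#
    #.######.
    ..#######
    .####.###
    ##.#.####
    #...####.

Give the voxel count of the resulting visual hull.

|visual hull| = 124

before carving: 729 voxels (9×9×9)
[1] x-view keeps 20 columns → grid now 180
[2] y-view keeps 55 columns → grid now 124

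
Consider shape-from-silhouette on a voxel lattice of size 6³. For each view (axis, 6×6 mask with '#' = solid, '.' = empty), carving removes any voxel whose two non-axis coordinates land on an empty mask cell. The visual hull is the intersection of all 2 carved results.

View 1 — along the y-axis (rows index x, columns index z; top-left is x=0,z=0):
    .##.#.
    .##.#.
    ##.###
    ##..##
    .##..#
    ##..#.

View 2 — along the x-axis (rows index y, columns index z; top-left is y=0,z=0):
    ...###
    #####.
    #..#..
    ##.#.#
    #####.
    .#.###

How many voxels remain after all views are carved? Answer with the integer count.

|visual hull| = 77

before carving: 216 voxels (6×6×6)
step 1: project along y, AND mask (21/36) → |grid| = 126
step 2: project along x, AND mask (23/36) → |grid| = 77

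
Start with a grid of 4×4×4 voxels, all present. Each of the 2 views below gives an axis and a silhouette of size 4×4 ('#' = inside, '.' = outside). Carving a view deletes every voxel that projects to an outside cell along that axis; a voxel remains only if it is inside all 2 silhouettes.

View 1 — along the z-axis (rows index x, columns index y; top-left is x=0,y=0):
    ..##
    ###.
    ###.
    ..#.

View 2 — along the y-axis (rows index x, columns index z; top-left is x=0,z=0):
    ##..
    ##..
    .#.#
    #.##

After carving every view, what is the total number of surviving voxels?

start: 4×4×4 = 64 voxels
step 1: project along z, AND mask (9/16) → |grid| = 36
step 2: project along y, AND mask (9/16) → |grid| = 19

|visual hull| = 19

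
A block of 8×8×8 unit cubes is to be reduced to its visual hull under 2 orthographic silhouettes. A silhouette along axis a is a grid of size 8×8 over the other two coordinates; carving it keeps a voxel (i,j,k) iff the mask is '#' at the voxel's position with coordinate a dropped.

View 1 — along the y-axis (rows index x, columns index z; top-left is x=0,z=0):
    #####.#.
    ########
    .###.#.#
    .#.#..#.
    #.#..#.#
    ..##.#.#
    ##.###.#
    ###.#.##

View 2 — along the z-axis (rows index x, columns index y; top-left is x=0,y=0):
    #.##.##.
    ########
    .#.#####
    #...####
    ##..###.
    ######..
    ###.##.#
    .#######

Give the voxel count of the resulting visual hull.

voxel count = 261

start: 8×8×8 = 512 voxels
[1] y-view keeps 42 columns → grid now 336
[2] z-view keeps 48 columns → grid now 261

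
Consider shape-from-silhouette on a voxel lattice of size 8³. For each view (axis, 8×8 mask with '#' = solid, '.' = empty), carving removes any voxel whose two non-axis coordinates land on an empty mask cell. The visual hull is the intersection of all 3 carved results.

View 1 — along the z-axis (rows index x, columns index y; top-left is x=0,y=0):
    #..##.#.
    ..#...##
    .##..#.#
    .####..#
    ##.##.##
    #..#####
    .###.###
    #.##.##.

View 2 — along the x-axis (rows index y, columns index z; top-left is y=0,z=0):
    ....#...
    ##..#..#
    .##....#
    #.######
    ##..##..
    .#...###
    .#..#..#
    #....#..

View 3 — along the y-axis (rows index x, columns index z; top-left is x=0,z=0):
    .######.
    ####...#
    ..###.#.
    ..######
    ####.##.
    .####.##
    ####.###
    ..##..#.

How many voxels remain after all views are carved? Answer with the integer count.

voxel count = 85

full grid |V| = 512
  1. axis=2 (XY plane), |mask|=39  ⇒  voxels=312
  2. axis=0 (YZ plane), |mask|=28  ⇒  voxels=139
  3. axis=1 (XZ plane), |mask|=43  ⇒  voxels=85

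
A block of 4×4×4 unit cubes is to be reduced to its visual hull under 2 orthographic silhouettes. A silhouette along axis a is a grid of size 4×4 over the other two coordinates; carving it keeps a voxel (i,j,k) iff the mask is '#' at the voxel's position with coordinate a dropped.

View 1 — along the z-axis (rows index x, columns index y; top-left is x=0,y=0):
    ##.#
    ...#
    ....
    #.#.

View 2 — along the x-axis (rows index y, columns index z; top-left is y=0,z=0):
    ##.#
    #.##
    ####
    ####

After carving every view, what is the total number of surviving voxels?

start: 4×4×4 = 64 voxels
after view 1 [z-axis, 6 of 16 cells solid] → remaining = 24
after view 2 [x-axis, 14 of 16 cells solid] → remaining = 21

voxel count = 21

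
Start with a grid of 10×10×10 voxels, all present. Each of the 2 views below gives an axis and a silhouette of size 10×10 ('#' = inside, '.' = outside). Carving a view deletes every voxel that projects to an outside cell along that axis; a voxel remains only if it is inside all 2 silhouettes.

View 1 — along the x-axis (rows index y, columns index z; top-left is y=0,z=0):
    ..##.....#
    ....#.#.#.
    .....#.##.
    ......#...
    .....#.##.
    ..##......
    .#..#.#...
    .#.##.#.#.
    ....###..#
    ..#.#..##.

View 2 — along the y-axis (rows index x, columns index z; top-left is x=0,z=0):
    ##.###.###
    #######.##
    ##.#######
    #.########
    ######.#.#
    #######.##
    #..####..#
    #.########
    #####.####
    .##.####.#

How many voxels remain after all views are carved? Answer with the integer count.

start: 10×10×10 = 1000 voxels
  1. axis=0 (YZ plane), |mask|=31  ⇒  voxels=310
  2. axis=1 (XZ plane), |mask|=83  ⇒  voxels=255

255 voxels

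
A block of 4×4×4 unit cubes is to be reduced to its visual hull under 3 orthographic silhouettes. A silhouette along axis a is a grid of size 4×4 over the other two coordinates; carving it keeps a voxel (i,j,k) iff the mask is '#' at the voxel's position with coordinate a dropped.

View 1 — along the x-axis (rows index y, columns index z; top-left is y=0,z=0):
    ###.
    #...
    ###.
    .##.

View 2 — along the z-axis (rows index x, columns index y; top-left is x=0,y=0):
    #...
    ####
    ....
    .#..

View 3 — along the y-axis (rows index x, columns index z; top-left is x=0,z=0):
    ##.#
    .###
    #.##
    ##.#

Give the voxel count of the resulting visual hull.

before carving: 64 voxels (4×4×4)
[1] x-view keeps 9 columns → grid now 36
[2] z-view keeps 6 columns → grid now 13
[3] y-view keeps 12 columns → grid now 9

voxel count = 9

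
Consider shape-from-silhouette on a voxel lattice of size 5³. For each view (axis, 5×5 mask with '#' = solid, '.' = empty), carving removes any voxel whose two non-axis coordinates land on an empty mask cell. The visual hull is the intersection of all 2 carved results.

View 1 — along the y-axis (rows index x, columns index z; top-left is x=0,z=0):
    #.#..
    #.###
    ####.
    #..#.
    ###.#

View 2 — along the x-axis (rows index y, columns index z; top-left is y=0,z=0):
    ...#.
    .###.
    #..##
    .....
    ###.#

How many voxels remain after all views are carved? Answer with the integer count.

voxel count = 35

initial block: 5^3 = 125
V1 y: intersect with XZ mask (16 set) -- 80 left
V2 x: intersect with YZ mask (11 set) -- 35 left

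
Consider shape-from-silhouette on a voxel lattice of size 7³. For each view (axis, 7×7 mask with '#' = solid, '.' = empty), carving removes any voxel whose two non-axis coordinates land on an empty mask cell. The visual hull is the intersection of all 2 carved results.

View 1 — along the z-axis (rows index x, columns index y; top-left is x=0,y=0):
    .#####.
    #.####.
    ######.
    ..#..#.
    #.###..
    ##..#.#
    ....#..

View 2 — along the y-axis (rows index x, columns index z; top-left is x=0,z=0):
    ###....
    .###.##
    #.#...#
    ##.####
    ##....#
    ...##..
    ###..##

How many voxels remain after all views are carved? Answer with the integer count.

|visual hull| = 95

full grid |V| = 343
carve view 1 (along z, XY-mask fill 27/49): 189 voxels remain
carve view 2 (along y, XZ-mask fill 27/49): 95 voxels remain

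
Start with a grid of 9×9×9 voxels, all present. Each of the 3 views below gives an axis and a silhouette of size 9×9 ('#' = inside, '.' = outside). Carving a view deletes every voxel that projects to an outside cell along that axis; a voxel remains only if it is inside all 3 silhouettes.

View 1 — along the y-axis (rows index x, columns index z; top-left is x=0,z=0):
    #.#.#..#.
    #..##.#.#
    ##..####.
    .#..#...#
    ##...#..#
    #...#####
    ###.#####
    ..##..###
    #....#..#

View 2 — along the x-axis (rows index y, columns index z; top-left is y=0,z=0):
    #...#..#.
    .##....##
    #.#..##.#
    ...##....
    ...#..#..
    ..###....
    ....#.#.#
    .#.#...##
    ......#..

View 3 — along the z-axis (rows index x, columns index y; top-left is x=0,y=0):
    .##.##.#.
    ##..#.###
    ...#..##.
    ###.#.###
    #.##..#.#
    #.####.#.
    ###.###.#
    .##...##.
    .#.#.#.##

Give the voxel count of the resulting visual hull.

remaining voxels: 80

before carving: 729 voxels (9×9×9)
after view 1 [y-axis, 44 of 81 cells solid] → remaining = 396
after view 2 [x-axis, 27 of 81 cells solid] → remaining = 131
after view 3 [z-axis, 48 of 81 cells solid] → remaining = 80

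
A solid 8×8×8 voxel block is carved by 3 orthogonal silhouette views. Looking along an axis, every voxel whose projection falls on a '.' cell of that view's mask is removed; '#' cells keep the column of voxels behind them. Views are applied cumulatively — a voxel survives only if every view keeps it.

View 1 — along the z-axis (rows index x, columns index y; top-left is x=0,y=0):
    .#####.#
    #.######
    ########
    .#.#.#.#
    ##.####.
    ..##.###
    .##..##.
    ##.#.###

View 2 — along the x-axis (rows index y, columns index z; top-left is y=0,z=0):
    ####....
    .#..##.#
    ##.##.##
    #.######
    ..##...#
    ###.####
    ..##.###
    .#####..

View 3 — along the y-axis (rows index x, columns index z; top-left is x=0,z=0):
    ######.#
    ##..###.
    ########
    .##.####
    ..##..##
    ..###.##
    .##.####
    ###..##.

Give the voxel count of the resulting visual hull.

full grid |V| = 512
carve view 1 (along z, XY-mask fill 46/64): 368 voxels remain
carve view 2 (along x, YZ-mask fill 41/64): 247 voxels remain
carve view 3 (along y, XZ-mask fill 46/64): 184 voxels remain

voxel count = 184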